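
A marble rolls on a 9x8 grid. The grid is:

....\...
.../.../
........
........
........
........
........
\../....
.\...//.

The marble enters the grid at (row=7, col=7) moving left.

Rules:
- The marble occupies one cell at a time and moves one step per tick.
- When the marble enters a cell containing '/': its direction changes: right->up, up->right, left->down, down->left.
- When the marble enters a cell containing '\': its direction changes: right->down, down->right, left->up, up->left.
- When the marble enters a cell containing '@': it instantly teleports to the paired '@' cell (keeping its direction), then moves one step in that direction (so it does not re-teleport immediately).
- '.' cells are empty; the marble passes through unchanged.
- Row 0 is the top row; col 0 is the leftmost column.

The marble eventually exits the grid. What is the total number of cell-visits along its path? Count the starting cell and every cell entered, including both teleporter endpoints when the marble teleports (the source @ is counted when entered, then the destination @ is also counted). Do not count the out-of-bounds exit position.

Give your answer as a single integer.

Step 1: enter (7,7), '.' pass, move left to (7,6)
Step 2: enter (7,6), '.' pass, move left to (7,5)
Step 3: enter (7,5), '.' pass, move left to (7,4)
Step 4: enter (7,4), '.' pass, move left to (7,3)
Step 5: enter (7,3), '/' deflects left->down, move down to (8,3)
Step 6: enter (8,3), '.' pass, move down to (9,3)
Step 7: at (9,3) — EXIT via bottom edge, pos 3
Path length (cell visits): 6

Answer: 6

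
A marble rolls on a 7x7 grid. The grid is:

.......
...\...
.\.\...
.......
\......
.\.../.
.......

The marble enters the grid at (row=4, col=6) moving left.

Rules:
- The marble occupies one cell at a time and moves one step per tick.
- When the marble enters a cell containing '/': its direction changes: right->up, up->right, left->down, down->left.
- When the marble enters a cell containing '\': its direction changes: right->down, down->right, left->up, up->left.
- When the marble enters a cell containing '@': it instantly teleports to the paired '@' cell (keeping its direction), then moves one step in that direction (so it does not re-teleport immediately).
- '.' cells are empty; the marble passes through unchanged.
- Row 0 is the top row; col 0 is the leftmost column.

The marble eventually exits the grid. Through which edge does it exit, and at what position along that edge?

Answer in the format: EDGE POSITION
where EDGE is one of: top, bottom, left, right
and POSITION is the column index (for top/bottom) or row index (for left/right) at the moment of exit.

Answer: top 0

Derivation:
Step 1: enter (4,6), '.' pass, move left to (4,5)
Step 2: enter (4,5), '.' pass, move left to (4,4)
Step 3: enter (4,4), '.' pass, move left to (4,3)
Step 4: enter (4,3), '.' pass, move left to (4,2)
Step 5: enter (4,2), '.' pass, move left to (4,1)
Step 6: enter (4,1), '.' pass, move left to (4,0)
Step 7: enter (4,0), '\' deflects left->up, move up to (3,0)
Step 8: enter (3,0), '.' pass, move up to (2,0)
Step 9: enter (2,0), '.' pass, move up to (1,0)
Step 10: enter (1,0), '.' pass, move up to (0,0)
Step 11: enter (0,0), '.' pass, move up to (-1,0)
Step 12: at (-1,0) — EXIT via top edge, pos 0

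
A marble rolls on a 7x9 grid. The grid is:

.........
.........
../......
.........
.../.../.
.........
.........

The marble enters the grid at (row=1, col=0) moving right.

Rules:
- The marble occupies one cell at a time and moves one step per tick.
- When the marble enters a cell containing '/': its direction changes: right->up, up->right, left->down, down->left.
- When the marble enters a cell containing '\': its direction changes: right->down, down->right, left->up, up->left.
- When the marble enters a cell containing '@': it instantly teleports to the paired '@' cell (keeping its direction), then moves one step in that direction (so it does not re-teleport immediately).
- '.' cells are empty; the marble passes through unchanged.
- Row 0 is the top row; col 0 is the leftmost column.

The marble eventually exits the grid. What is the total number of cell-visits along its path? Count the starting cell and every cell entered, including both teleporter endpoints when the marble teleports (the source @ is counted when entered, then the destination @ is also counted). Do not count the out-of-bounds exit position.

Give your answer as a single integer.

Step 1: enter (1,0), '.' pass, move right to (1,1)
Step 2: enter (1,1), '.' pass, move right to (1,2)
Step 3: enter (1,2), '.' pass, move right to (1,3)
Step 4: enter (1,3), '.' pass, move right to (1,4)
Step 5: enter (1,4), '.' pass, move right to (1,5)
Step 6: enter (1,5), '.' pass, move right to (1,6)
Step 7: enter (1,6), '.' pass, move right to (1,7)
Step 8: enter (1,7), '.' pass, move right to (1,8)
Step 9: enter (1,8), '.' pass, move right to (1,9)
Step 10: at (1,9) — EXIT via right edge, pos 1
Path length (cell visits): 9

Answer: 9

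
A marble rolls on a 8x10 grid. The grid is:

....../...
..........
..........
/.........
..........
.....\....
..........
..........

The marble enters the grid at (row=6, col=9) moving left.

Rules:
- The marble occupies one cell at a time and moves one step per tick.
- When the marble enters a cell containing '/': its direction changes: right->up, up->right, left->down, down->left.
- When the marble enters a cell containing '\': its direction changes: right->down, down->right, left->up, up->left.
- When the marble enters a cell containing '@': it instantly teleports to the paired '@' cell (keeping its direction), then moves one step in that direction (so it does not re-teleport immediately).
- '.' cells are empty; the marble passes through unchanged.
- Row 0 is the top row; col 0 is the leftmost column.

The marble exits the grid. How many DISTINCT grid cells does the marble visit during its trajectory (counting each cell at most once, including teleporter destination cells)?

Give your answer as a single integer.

Answer: 10

Derivation:
Step 1: enter (6,9), '.' pass, move left to (6,8)
Step 2: enter (6,8), '.' pass, move left to (6,7)
Step 3: enter (6,7), '.' pass, move left to (6,6)
Step 4: enter (6,6), '.' pass, move left to (6,5)
Step 5: enter (6,5), '.' pass, move left to (6,4)
Step 6: enter (6,4), '.' pass, move left to (6,3)
Step 7: enter (6,3), '.' pass, move left to (6,2)
Step 8: enter (6,2), '.' pass, move left to (6,1)
Step 9: enter (6,1), '.' pass, move left to (6,0)
Step 10: enter (6,0), '.' pass, move left to (6,-1)
Step 11: at (6,-1) — EXIT via left edge, pos 6
Distinct cells visited: 10 (path length 10)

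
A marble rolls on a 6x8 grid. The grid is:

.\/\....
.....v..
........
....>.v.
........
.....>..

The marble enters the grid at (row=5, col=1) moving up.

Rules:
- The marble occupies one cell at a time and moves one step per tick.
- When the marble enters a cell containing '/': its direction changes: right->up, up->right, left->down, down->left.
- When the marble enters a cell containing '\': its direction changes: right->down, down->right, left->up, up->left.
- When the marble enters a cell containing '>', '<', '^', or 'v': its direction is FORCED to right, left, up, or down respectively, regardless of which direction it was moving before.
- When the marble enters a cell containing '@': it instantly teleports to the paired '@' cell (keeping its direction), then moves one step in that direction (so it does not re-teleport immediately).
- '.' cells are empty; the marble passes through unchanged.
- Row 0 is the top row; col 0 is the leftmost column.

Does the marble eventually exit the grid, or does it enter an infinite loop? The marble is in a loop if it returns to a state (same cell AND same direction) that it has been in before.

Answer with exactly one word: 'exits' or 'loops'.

Answer: exits

Derivation:
Step 1: enter (5,1), '.' pass, move up to (4,1)
Step 2: enter (4,1), '.' pass, move up to (3,1)
Step 3: enter (3,1), '.' pass, move up to (2,1)
Step 4: enter (2,1), '.' pass, move up to (1,1)
Step 5: enter (1,1), '.' pass, move up to (0,1)
Step 6: enter (0,1), '\' deflects up->left, move left to (0,0)
Step 7: enter (0,0), '.' pass, move left to (0,-1)
Step 8: at (0,-1) — EXIT via left edge, pos 0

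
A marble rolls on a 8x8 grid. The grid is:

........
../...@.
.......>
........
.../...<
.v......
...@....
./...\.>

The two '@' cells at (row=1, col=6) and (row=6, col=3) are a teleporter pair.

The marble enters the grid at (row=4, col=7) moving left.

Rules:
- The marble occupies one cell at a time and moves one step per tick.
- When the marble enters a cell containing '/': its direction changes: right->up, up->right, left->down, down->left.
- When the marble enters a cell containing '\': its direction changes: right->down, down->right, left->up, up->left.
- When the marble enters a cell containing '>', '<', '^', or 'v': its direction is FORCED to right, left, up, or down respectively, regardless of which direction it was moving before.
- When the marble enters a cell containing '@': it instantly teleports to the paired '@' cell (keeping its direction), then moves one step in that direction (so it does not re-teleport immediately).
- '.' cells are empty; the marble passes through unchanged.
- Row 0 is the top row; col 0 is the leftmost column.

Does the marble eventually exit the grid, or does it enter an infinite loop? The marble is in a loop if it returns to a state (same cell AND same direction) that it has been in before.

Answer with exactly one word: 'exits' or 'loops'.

Answer: exits

Derivation:
Step 1: enter (4,7), '<' forces left->left, move left to (4,6)
Step 2: enter (4,6), '.' pass, move left to (4,5)
Step 3: enter (4,5), '.' pass, move left to (4,4)
Step 4: enter (4,4), '.' pass, move left to (4,3)
Step 5: enter (4,3), '/' deflects left->down, move down to (5,3)
Step 6: enter (5,3), '.' pass, move down to (6,3)
Step 7: enter (6,3), '@' teleport (6,3)->(1,6), also enter (1,6), move down to (2,6)
Step 8: enter (2,6), '.' pass, move down to (3,6)
Step 9: enter (3,6), '.' pass, move down to (4,6)
Step 10: enter (4,6), '.' pass, move down to (5,6)
Step 11: enter (5,6), '.' pass, move down to (6,6)
Step 12: enter (6,6), '.' pass, move down to (7,6)
Step 13: enter (7,6), '.' pass, move down to (8,6)
Step 14: at (8,6) — EXIT via bottom edge, pos 6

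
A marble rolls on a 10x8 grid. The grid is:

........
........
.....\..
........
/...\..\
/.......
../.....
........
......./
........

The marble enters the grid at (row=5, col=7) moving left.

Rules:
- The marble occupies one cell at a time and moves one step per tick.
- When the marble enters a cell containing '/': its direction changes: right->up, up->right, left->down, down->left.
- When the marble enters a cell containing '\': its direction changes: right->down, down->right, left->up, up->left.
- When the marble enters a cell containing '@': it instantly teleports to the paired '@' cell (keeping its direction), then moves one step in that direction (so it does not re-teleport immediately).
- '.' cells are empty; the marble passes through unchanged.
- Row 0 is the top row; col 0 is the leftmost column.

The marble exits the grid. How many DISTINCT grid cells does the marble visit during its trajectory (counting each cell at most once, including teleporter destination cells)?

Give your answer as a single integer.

Step 1: enter (5,7), '.' pass, move left to (5,6)
Step 2: enter (5,6), '.' pass, move left to (5,5)
Step 3: enter (5,5), '.' pass, move left to (5,4)
Step 4: enter (5,4), '.' pass, move left to (5,3)
Step 5: enter (5,3), '.' pass, move left to (5,2)
Step 6: enter (5,2), '.' pass, move left to (5,1)
Step 7: enter (5,1), '.' pass, move left to (5,0)
Step 8: enter (5,0), '/' deflects left->down, move down to (6,0)
Step 9: enter (6,0), '.' pass, move down to (7,0)
Step 10: enter (7,0), '.' pass, move down to (8,0)
Step 11: enter (8,0), '.' pass, move down to (9,0)
Step 12: enter (9,0), '.' pass, move down to (10,0)
Step 13: at (10,0) — EXIT via bottom edge, pos 0
Distinct cells visited: 12 (path length 12)

Answer: 12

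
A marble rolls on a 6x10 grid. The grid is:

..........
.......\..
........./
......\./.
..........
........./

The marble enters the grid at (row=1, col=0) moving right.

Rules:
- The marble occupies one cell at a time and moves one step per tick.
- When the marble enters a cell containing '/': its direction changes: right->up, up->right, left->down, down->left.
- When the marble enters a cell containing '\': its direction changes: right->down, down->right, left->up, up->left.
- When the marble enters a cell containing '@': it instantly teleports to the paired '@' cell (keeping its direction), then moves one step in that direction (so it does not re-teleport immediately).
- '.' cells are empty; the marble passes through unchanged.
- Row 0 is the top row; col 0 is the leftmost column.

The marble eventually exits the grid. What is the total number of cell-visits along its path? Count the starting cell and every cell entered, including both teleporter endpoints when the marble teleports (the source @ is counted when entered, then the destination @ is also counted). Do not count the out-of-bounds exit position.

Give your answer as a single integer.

Step 1: enter (1,0), '.' pass, move right to (1,1)
Step 2: enter (1,1), '.' pass, move right to (1,2)
Step 3: enter (1,2), '.' pass, move right to (1,3)
Step 4: enter (1,3), '.' pass, move right to (1,4)
Step 5: enter (1,4), '.' pass, move right to (1,5)
Step 6: enter (1,5), '.' pass, move right to (1,6)
Step 7: enter (1,6), '.' pass, move right to (1,7)
Step 8: enter (1,7), '\' deflects right->down, move down to (2,7)
Step 9: enter (2,7), '.' pass, move down to (3,7)
Step 10: enter (3,7), '.' pass, move down to (4,7)
Step 11: enter (4,7), '.' pass, move down to (5,7)
Step 12: enter (5,7), '.' pass, move down to (6,7)
Step 13: at (6,7) — EXIT via bottom edge, pos 7
Path length (cell visits): 12

Answer: 12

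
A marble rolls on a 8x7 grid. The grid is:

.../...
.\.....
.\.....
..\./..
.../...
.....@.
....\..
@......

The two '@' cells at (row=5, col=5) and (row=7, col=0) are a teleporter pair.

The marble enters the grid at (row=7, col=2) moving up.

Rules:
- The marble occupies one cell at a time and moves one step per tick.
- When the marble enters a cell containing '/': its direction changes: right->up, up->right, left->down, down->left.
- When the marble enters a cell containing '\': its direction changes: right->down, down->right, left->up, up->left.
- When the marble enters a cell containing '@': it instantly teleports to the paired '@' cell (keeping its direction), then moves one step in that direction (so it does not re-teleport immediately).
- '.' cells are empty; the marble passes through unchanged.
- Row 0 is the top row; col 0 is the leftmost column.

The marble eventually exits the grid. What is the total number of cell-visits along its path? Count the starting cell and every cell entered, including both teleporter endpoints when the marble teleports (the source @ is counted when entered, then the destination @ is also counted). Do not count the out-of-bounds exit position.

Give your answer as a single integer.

Step 1: enter (7,2), '.' pass, move up to (6,2)
Step 2: enter (6,2), '.' pass, move up to (5,2)
Step 3: enter (5,2), '.' pass, move up to (4,2)
Step 4: enter (4,2), '.' pass, move up to (3,2)
Step 5: enter (3,2), '\' deflects up->left, move left to (3,1)
Step 6: enter (3,1), '.' pass, move left to (3,0)
Step 7: enter (3,0), '.' pass, move left to (3,-1)
Step 8: at (3,-1) — EXIT via left edge, pos 3
Path length (cell visits): 7

Answer: 7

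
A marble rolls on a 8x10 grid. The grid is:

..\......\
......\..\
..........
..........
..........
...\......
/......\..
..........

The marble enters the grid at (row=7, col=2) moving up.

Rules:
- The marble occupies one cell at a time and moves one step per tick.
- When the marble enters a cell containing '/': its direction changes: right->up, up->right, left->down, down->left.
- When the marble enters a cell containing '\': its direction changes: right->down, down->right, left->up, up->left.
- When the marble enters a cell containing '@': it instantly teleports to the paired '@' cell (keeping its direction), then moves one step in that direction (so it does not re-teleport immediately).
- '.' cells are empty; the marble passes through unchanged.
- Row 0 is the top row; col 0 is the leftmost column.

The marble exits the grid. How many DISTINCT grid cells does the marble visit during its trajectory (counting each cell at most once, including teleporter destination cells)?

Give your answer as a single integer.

Step 1: enter (7,2), '.' pass, move up to (6,2)
Step 2: enter (6,2), '.' pass, move up to (5,2)
Step 3: enter (5,2), '.' pass, move up to (4,2)
Step 4: enter (4,2), '.' pass, move up to (3,2)
Step 5: enter (3,2), '.' pass, move up to (2,2)
Step 6: enter (2,2), '.' pass, move up to (1,2)
Step 7: enter (1,2), '.' pass, move up to (0,2)
Step 8: enter (0,2), '\' deflects up->left, move left to (0,1)
Step 9: enter (0,1), '.' pass, move left to (0,0)
Step 10: enter (0,0), '.' pass, move left to (0,-1)
Step 11: at (0,-1) — EXIT via left edge, pos 0
Distinct cells visited: 10 (path length 10)

Answer: 10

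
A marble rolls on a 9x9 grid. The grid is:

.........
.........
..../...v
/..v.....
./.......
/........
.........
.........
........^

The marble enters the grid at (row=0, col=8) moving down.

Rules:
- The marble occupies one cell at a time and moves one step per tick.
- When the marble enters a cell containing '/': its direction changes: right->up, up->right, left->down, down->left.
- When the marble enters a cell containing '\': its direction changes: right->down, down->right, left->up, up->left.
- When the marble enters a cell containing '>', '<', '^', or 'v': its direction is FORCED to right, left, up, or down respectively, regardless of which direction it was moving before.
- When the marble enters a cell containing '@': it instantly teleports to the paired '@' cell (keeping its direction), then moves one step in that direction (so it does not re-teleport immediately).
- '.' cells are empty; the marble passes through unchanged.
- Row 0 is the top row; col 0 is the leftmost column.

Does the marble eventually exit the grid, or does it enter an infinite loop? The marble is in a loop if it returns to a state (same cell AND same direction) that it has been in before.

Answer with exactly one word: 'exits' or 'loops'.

Answer: loops

Derivation:
Step 1: enter (0,8), '.' pass, move down to (1,8)
Step 2: enter (1,8), '.' pass, move down to (2,8)
Step 3: enter (2,8), 'v' forces down->down, move down to (3,8)
Step 4: enter (3,8), '.' pass, move down to (4,8)
Step 5: enter (4,8), '.' pass, move down to (5,8)
Step 6: enter (5,8), '.' pass, move down to (6,8)
Step 7: enter (6,8), '.' pass, move down to (7,8)
Step 8: enter (7,8), '.' pass, move down to (8,8)
Step 9: enter (8,8), '^' forces down->up, move up to (7,8)
Step 10: enter (7,8), '.' pass, move up to (6,8)
Step 11: enter (6,8), '.' pass, move up to (5,8)
Step 12: enter (5,8), '.' pass, move up to (4,8)
Step 13: enter (4,8), '.' pass, move up to (3,8)
Step 14: enter (3,8), '.' pass, move up to (2,8)
Step 15: enter (2,8), 'v' forces up->down, move down to (3,8)
Step 16: at (3,8) dir=down — LOOP DETECTED (seen before)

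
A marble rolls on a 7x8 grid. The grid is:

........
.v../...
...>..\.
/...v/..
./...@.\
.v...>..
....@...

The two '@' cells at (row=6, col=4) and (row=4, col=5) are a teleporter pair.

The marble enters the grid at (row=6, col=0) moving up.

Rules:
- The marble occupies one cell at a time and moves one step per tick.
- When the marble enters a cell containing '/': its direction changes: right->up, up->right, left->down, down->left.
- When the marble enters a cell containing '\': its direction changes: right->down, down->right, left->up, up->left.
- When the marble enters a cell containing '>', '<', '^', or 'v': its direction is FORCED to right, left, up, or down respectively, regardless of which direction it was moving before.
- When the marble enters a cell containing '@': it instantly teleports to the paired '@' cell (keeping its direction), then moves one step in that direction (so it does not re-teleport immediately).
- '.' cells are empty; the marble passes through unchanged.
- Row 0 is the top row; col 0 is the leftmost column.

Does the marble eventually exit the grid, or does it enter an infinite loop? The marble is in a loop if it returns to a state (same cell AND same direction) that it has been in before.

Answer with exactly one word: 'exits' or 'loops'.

Answer: exits

Derivation:
Step 1: enter (6,0), '.' pass, move up to (5,0)
Step 2: enter (5,0), '.' pass, move up to (4,0)
Step 3: enter (4,0), '.' pass, move up to (3,0)
Step 4: enter (3,0), '/' deflects up->right, move right to (3,1)
Step 5: enter (3,1), '.' pass, move right to (3,2)
Step 6: enter (3,2), '.' pass, move right to (3,3)
Step 7: enter (3,3), '.' pass, move right to (3,4)
Step 8: enter (3,4), 'v' forces right->down, move down to (4,4)
Step 9: enter (4,4), '.' pass, move down to (5,4)
Step 10: enter (5,4), '.' pass, move down to (6,4)
Step 11: enter (6,4), '@' teleport (6,4)->(4,5), also enter (4,5), move down to (5,5)
Step 12: enter (5,5), '>' forces down->right, move right to (5,6)
Step 13: enter (5,6), '.' pass, move right to (5,7)
Step 14: enter (5,7), '.' pass, move right to (5,8)
Step 15: at (5,8) — EXIT via right edge, pos 5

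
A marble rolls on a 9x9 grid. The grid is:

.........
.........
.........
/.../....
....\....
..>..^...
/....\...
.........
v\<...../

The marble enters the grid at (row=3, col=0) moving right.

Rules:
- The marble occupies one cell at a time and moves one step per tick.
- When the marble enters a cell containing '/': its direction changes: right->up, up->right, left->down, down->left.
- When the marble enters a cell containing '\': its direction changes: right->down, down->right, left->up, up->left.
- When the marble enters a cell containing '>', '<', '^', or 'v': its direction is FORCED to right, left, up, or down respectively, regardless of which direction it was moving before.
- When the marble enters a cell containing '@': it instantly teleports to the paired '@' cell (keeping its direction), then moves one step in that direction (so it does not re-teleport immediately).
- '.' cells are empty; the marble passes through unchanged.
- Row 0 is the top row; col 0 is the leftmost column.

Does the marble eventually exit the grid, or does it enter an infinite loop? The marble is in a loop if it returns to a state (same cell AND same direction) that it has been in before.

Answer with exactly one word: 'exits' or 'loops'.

Answer: exits

Derivation:
Step 1: enter (3,0), '/' deflects right->up, move up to (2,0)
Step 2: enter (2,0), '.' pass, move up to (1,0)
Step 3: enter (1,0), '.' pass, move up to (0,0)
Step 4: enter (0,0), '.' pass, move up to (-1,0)
Step 5: at (-1,0) — EXIT via top edge, pos 0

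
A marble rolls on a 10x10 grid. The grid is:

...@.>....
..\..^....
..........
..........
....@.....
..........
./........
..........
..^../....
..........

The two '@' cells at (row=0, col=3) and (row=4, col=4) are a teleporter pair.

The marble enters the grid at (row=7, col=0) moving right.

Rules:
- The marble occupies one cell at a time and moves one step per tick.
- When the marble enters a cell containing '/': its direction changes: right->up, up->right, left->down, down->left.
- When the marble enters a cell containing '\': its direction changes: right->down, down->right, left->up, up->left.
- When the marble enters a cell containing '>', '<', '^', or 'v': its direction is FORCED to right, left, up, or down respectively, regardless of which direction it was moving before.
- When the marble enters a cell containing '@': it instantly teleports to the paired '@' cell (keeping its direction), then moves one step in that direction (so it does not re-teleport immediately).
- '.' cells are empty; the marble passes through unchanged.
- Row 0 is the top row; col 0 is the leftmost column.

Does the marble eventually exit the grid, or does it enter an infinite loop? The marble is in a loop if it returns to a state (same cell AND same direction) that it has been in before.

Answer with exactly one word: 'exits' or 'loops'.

Answer: exits

Derivation:
Step 1: enter (7,0), '.' pass, move right to (7,1)
Step 2: enter (7,1), '.' pass, move right to (7,2)
Step 3: enter (7,2), '.' pass, move right to (7,3)
Step 4: enter (7,3), '.' pass, move right to (7,4)
Step 5: enter (7,4), '.' pass, move right to (7,5)
Step 6: enter (7,5), '.' pass, move right to (7,6)
Step 7: enter (7,6), '.' pass, move right to (7,7)
Step 8: enter (7,7), '.' pass, move right to (7,8)
Step 9: enter (7,8), '.' pass, move right to (7,9)
Step 10: enter (7,9), '.' pass, move right to (7,10)
Step 11: at (7,10) — EXIT via right edge, pos 7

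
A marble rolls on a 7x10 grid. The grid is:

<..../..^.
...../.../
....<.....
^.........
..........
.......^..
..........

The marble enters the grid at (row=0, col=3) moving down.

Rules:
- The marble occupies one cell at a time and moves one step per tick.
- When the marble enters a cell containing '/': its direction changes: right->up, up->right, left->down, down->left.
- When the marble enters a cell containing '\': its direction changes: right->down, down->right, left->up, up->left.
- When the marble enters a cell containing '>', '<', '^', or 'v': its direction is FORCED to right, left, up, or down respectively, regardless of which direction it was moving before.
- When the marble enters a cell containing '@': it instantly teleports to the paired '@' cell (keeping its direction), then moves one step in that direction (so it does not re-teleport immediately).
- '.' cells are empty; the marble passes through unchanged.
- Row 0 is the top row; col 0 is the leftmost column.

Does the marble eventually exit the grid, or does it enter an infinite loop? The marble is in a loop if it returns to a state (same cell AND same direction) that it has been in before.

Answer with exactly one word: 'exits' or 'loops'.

Step 1: enter (0,3), '.' pass, move down to (1,3)
Step 2: enter (1,3), '.' pass, move down to (2,3)
Step 3: enter (2,3), '.' pass, move down to (3,3)
Step 4: enter (3,3), '.' pass, move down to (4,3)
Step 5: enter (4,3), '.' pass, move down to (5,3)
Step 6: enter (5,3), '.' pass, move down to (6,3)
Step 7: enter (6,3), '.' pass, move down to (7,3)
Step 8: at (7,3) — EXIT via bottom edge, pos 3

Answer: exits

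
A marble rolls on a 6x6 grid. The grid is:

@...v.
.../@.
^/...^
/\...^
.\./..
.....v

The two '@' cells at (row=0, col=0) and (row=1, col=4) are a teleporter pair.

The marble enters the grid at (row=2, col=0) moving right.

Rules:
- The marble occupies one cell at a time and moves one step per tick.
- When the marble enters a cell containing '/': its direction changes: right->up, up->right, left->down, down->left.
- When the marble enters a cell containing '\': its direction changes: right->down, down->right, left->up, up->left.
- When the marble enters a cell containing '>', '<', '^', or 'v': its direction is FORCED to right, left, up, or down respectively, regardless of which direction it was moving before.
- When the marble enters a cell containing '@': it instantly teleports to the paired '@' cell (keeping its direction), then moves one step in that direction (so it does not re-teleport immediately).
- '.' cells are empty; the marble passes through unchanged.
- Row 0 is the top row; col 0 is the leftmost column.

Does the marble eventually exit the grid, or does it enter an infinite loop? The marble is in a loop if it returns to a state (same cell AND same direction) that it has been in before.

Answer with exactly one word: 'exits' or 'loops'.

Step 1: enter (2,0), '^' forces right->up, move up to (1,0)
Step 2: enter (1,0), '.' pass, move up to (0,0)
Step 3: enter (0,0), '@' teleport (0,0)->(1,4), also enter (1,4), move up to (0,4)
Step 4: enter (0,4), 'v' forces up->down, move down to (1,4)
Step 5: enter (1,4), '@' teleport (1,4)->(0,0), also enter (0,0), move down to (1,0)
Step 6: enter (1,0), '.' pass, move down to (2,0)
Step 7: enter (2,0), '^' forces down->up, move up to (1,0)
Step 8: at (1,0) dir=up — LOOP DETECTED (seen before)

Answer: loops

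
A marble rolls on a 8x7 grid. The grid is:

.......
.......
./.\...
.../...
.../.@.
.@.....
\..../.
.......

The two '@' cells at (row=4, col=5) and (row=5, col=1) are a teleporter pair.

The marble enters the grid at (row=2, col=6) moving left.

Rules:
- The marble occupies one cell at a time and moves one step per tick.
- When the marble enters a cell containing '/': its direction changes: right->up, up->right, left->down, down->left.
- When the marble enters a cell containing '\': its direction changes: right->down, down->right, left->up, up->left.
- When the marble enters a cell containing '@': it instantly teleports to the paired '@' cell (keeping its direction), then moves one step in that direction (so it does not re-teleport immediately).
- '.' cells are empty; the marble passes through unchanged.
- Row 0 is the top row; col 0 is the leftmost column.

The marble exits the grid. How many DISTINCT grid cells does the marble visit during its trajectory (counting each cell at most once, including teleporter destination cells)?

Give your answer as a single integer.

Step 1: enter (2,6), '.' pass, move left to (2,5)
Step 2: enter (2,5), '.' pass, move left to (2,4)
Step 3: enter (2,4), '.' pass, move left to (2,3)
Step 4: enter (2,3), '\' deflects left->up, move up to (1,3)
Step 5: enter (1,3), '.' pass, move up to (0,3)
Step 6: enter (0,3), '.' pass, move up to (-1,3)
Step 7: at (-1,3) — EXIT via top edge, pos 3
Distinct cells visited: 6 (path length 6)

Answer: 6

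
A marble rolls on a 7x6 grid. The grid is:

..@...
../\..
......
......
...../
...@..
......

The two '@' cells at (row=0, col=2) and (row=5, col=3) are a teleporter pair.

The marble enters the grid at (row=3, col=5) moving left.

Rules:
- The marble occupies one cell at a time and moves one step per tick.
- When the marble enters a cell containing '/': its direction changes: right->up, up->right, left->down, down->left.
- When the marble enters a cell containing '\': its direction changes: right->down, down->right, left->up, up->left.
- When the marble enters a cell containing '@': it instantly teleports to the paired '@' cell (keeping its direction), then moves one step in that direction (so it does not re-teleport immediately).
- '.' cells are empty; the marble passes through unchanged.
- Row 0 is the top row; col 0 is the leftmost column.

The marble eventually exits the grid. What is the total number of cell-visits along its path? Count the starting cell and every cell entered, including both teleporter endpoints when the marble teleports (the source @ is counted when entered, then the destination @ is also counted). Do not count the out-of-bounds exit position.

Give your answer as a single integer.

Answer: 6

Derivation:
Step 1: enter (3,5), '.' pass, move left to (3,4)
Step 2: enter (3,4), '.' pass, move left to (3,3)
Step 3: enter (3,3), '.' pass, move left to (3,2)
Step 4: enter (3,2), '.' pass, move left to (3,1)
Step 5: enter (3,1), '.' pass, move left to (3,0)
Step 6: enter (3,0), '.' pass, move left to (3,-1)
Step 7: at (3,-1) — EXIT via left edge, pos 3
Path length (cell visits): 6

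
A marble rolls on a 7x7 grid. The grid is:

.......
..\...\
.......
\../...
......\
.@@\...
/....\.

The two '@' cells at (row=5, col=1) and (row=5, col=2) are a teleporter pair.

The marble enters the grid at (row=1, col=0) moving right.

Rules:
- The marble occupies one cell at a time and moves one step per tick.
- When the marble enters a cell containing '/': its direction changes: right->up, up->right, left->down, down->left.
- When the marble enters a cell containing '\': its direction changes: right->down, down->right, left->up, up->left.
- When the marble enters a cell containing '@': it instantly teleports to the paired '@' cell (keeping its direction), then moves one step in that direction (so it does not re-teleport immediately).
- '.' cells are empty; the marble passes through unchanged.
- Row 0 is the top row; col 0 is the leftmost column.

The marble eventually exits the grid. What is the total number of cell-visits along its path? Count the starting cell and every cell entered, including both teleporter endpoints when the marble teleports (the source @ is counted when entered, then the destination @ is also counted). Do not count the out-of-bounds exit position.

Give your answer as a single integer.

Step 1: enter (1,0), '.' pass, move right to (1,1)
Step 2: enter (1,1), '.' pass, move right to (1,2)
Step 3: enter (1,2), '\' deflects right->down, move down to (2,2)
Step 4: enter (2,2), '.' pass, move down to (3,2)
Step 5: enter (3,2), '.' pass, move down to (4,2)
Step 6: enter (4,2), '.' pass, move down to (5,2)
Step 7: enter (5,2), '@' teleport (5,2)->(5,1), also enter (5,1), move down to (6,1)
Step 8: enter (6,1), '.' pass, move down to (7,1)
Step 9: at (7,1) — EXIT via bottom edge, pos 1
Path length (cell visits): 9

Answer: 9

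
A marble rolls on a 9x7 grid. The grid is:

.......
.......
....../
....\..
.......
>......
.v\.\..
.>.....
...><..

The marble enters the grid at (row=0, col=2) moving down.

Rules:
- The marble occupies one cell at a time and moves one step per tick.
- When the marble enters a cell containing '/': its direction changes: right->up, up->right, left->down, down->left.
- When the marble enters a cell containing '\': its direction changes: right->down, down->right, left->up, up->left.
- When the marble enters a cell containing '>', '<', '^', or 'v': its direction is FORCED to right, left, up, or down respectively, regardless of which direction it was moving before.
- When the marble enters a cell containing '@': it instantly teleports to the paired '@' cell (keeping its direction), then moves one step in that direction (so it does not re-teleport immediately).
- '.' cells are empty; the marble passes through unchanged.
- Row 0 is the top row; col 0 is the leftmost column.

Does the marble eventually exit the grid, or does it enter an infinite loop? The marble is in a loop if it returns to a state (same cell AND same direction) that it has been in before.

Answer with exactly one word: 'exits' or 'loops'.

Step 1: enter (0,2), '.' pass, move down to (1,2)
Step 2: enter (1,2), '.' pass, move down to (2,2)
Step 3: enter (2,2), '.' pass, move down to (3,2)
Step 4: enter (3,2), '.' pass, move down to (4,2)
Step 5: enter (4,2), '.' pass, move down to (5,2)
Step 6: enter (5,2), '.' pass, move down to (6,2)
Step 7: enter (6,2), '\' deflects down->right, move right to (6,3)
Step 8: enter (6,3), '.' pass, move right to (6,4)
Step 9: enter (6,4), '\' deflects right->down, move down to (7,4)
Step 10: enter (7,4), '.' pass, move down to (8,4)
Step 11: enter (8,4), '<' forces down->left, move left to (8,3)
Step 12: enter (8,3), '>' forces left->right, move right to (8,4)
Step 13: enter (8,4), '<' forces right->left, move left to (8,3)
Step 14: at (8,3) dir=left — LOOP DETECTED (seen before)

Answer: loops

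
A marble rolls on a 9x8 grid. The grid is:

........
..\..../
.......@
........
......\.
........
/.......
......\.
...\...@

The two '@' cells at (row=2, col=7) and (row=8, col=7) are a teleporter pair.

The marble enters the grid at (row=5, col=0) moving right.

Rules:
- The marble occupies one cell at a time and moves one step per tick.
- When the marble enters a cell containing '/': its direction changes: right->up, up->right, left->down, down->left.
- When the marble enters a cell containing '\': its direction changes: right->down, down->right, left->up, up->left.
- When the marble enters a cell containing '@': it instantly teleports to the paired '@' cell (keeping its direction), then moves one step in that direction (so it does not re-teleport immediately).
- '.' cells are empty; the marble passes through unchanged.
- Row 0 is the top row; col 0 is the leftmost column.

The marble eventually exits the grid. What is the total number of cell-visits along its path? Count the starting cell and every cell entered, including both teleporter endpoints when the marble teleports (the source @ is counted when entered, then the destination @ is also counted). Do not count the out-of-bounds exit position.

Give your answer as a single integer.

Answer: 8

Derivation:
Step 1: enter (5,0), '.' pass, move right to (5,1)
Step 2: enter (5,1), '.' pass, move right to (5,2)
Step 3: enter (5,2), '.' pass, move right to (5,3)
Step 4: enter (5,3), '.' pass, move right to (5,4)
Step 5: enter (5,4), '.' pass, move right to (5,5)
Step 6: enter (5,5), '.' pass, move right to (5,6)
Step 7: enter (5,6), '.' pass, move right to (5,7)
Step 8: enter (5,7), '.' pass, move right to (5,8)
Step 9: at (5,8) — EXIT via right edge, pos 5
Path length (cell visits): 8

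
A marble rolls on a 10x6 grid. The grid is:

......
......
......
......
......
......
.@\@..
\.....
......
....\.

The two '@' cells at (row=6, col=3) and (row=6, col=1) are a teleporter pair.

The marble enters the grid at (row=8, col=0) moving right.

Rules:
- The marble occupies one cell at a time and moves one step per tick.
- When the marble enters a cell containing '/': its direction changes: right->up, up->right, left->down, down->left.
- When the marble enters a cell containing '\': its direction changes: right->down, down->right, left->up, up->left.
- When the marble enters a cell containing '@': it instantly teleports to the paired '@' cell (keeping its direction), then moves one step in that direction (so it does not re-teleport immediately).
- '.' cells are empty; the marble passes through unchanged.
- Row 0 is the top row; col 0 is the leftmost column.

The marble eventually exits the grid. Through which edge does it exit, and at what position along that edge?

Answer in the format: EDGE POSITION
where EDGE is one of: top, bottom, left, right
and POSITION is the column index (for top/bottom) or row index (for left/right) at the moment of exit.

Step 1: enter (8,0), '.' pass, move right to (8,1)
Step 2: enter (8,1), '.' pass, move right to (8,2)
Step 3: enter (8,2), '.' pass, move right to (8,3)
Step 4: enter (8,3), '.' pass, move right to (8,4)
Step 5: enter (8,4), '.' pass, move right to (8,5)
Step 6: enter (8,5), '.' pass, move right to (8,6)
Step 7: at (8,6) — EXIT via right edge, pos 8

Answer: right 8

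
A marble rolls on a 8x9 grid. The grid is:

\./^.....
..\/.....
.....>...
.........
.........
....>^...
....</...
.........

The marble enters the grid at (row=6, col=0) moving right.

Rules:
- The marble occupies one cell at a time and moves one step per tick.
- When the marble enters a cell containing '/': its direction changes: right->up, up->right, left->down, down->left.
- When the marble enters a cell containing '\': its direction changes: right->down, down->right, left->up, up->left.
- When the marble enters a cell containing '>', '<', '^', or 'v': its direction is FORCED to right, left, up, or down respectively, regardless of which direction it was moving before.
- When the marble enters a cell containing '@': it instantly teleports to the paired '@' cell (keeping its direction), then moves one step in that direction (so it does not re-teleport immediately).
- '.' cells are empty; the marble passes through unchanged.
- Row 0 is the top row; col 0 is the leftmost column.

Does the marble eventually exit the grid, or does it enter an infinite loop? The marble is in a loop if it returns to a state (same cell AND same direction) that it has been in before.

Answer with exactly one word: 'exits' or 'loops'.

Step 1: enter (6,0), '.' pass, move right to (6,1)
Step 2: enter (6,1), '.' pass, move right to (6,2)
Step 3: enter (6,2), '.' pass, move right to (6,3)
Step 4: enter (6,3), '.' pass, move right to (6,4)
Step 5: enter (6,4), '<' forces right->left, move left to (6,3)
Step 6: enter (6,3), '.' pass, move left to (6,2)
Step 7: enter (6,2), '.' pass, move left to (6,1)
Step 8: enter (6,1), '.' pass, move left to (6,0)
Step 9: enter (6,0), '.' pass, move left to (6,-1)
Step 10: at (6,-1) — EXIT via left edge, pos 6

Answer: exits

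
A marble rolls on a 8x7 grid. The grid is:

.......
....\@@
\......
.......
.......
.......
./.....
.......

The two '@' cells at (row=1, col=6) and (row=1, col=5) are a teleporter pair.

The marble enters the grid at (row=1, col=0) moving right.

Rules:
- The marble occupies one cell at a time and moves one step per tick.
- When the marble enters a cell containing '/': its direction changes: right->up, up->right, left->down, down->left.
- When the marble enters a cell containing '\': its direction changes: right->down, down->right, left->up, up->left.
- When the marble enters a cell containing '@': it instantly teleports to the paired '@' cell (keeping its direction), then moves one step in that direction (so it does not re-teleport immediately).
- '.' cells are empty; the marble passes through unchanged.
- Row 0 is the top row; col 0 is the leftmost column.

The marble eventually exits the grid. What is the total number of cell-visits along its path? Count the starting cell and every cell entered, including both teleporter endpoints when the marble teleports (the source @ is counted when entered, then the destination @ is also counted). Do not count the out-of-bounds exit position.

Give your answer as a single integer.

Answer: 11

Derivation:
Step 1: enter (1,0), '.' pass, move right to (1,1)
Step 2: enter (1,1), '.' pass, move right to (1,2)
Step 3: enter (1,2), '.' pass, move right to (1,3)
Step 4: enter (1,3), '.' pass, move right to (1,4)
Step 5: enter (1,4), '\' deflects right->down, move down to (2,4)
Step 6: enter (2,4), '.' pass, move down to (3,4)
Step 7: enter (3,4), '.' pass, move down to (4,4)
Step 8: enter (4,4), '.' pass, move down to (5,4)
Step 9: enter (5,4), '.' pass, move down to (6,4)
Step 10: enter (6,4), '.' pass, move down to (7,4)
Step 11: enter (7,4), '.' pass, move down to (8,4)
Step 12: at (8,4) — EXIT via bottom edge, pos 4
Path length (cell visits): 11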